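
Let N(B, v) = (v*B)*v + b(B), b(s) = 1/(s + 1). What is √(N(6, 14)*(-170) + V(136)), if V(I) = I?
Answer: I*√9790606/7 ≈ 447.0*I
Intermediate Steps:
b(s) = 1/(1 + s)
N(B, v) = 1/(1 + B) + B*v² (N(B, v) = (v*B)*v + 1/(1 + B) = (B*v)*v + 1/(1 + B) = B*v² + 1/(1 + B) = 1/(1 + B) + B*v²)
√(N(6, 14)*(-170) + V(136)) = √(((1 + 6*14²*(1 + 6))/(1 + 6))*(-170) + 136) = √(((1 + 6*196*7)/7)*(-170) + 136) = √(((1 + 8232)/7)*(-170) + 136) = √(((⅐)*8233)*(-170) + 136) = √((8233/7)*(-170) + 136) = √(-1399610/7 + 136) = √(-1398658/7) = I*√9790606/7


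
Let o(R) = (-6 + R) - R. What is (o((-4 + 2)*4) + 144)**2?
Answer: 19044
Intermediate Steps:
o(R) = -6
(o((-4 + 2)*4) + 144)**2 = (-6 + 144)**2 = 138**2 = 19044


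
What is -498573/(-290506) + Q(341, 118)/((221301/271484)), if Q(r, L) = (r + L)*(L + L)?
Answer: 14168123411523/106615702 ≈ 1.3289e+5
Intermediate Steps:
Q(r, L) = 2*L*(L + r) (Q(r, L) = (L + r)*(2*L) = 2*L*(L + r))
-498573/(-290506) + Q(341, 118)/((221301/271484)) = -498573/(-290506) + (2*118*(118 + 341))/((221301/271484)) = -498573*(-1/290506) + (2*118*459)/((221301*(1/271484))) = 498573/290506 + 108324/(3303/4052) = 498573/290506 + 108324*(4052/3303) = 498573/290506 + 48769872/367 = 14168123411523/106615702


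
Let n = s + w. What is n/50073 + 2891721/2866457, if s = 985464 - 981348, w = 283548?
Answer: 323124544027/47844033787 ≈ 6.7537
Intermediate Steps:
s = 4116
n = 287664 (n = 4116 + 283548 = 287664)
n/50073 + 2891721/2866457 = 287664/50073 + 2891721/2866457 = 287664*(1/50073) + 2891721*(1/2866457) = 95888/16691 + 2891721/2866457 = 323124544027/47844033787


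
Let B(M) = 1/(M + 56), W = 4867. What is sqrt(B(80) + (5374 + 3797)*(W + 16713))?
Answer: sqrt(915136672354)/68 ≈ 14068.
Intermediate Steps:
B(M) = 1/(56 + M)
sqrt(B(80) + (5374 + 3797)*(W + 16713)) = sqrt(1/(56 + 80) + (5374 + 3797)*(4867 + 16713)) = sqrt(1/136 + 9171*21580) = sqrt(1/136 + 197910180) = sqrt(26915784481/136) = sqrt(915136672354)/68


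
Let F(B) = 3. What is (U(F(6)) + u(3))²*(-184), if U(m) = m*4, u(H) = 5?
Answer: -53176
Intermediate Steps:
U(m) = 4*m
(U(F(6)) + u(3))²*(-184) = (4*3 + 5)²*(-184) = (12 + 5)²*(-184) = 17²*(-184) = 289*(-184) = -53176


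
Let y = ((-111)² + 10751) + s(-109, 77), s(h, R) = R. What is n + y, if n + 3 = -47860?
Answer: -24714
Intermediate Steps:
n = -47863 (n = -3 - 47860 = -47863)
y = 23149 (y = ((-111)² + 10751) + 77 = (12321 + 10751) + 77 = 23072 + 77 = 23149)
n + y = -47863 + 23149 = -24714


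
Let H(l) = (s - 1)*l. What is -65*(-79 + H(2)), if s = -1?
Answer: 5395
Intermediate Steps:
H(l) = -2*l (H(l) = (-1 - 1)*l = -2*l)
-65*(-79 + H(2)) = -65*(-79 - 2*2) = -65*(-79 - 4) = -65*(-83) = 5395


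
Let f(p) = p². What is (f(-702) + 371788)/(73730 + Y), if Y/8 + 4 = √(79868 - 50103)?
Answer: 15929675304/1357372561 - 1729184*√29765/1357372561 ≈ 11.516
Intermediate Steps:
Y = -32 + 8*√29765 (Y = -32 + 8*√(79868 - 50103) = -32 + 8*√29765 ≈ 1348.2)
(f(-702) + 371788)/(73730 + Y) = ((-702)² + 371788)/(73730 + (-32 + 8*√29765)) = (492804 + 371788)/(73698 + 8*√29765) = 864592/(73698 + 8*√29765)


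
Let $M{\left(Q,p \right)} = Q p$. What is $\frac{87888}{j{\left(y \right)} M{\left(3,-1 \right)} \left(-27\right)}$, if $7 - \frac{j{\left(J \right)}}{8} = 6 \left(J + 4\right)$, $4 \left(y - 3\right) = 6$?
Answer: $- \frac{1831}{594} \approx -3.0825$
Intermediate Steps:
$y = \frac{9}{2}$ ($y = 3 + \frac{1}{4} \cdot 6 = 3 + \frac{3}{2} = \frac{9}{2} \approx 4.5$)
$j{\left(J \right)} = -136 - 48 J$ ($j{\left(J \right)} = 56 - 8 \cdot 6 \left(J + 4\right) = 56 - 8 \cdot 6 \left(4 + J\right) = 56 - 8 \left(24 + 6 J\right) = 56 - \left(192 + 48 J\right) = -136 - 48 J$)
$\frac{87888}{j{\left(y \right)} M{\left(3,-1 \right)} \left(-27\right)} = \frac{87888}{\left(-136 - 216\right) 3 \left(-1\right) \left(-27\right)} = \frac{87888}{\left(-136 - 216\right) \left(-3\right) \left(-27\right)} = \frac{87888}{\left(-352\right) \left(-3\right) \left(-27\right)} = \frac{87888}{1056 \left(-27\right)} = \frac{87888}{-28512} = 87888 \left(- \frac{1}{28512}\right) = - \frac{1831}{594}$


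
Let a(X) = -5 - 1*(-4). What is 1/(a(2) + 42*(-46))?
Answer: -1/1933 ≈ -0.00051733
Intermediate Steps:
a(X) = -1 (a(X) = -5 + 4 = -1)
1/(a(2) + 42*(-46)) = 1/(-1 + 42*(-46)) = 1/(-1 - 1932) = 1/(-1933) = -1/1933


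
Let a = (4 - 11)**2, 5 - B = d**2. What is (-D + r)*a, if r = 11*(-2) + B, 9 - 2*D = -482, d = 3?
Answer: -26607/2 ≈ -13304.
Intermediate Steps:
B = -4 (B = 5 - 1*3**2 = 5 - 1*9 = 5 - 9 = -4)
D = 491/2 (D = 9/2 - 1/2*(-482) = 9/2 + 241 = 491/2 ≈ 245.50)
a = 49 (a = (-7)**2 = 49)
r = -26 (r = 11*(-2) - 4 = -22 - 4 = -26)
(-D + r)*a = (-1*491/2 - 26)*49 = (-491/2 - 26)*49 = -543/2*49 = -26607/2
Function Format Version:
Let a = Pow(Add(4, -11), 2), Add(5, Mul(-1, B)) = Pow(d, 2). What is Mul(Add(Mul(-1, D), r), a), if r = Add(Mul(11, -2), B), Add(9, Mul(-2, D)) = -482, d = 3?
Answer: Rational(-26607, 2) ≈ -13304.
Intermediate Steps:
B = -4 (B = Add(5, Mul(-1, Pow(3, 2))) = Add(5, Mul(-1, 9)) = Add(5, -9) = -4)
D = Rational(491, 2) (D = Add(Rational(9, 2), Mul(Rational(-1, 2), -482)) = Add(Rational(9, 2), 241) = Rational(491, 2) ≈ 245.50)
a = 49 (a = Pow(-7, 2) = 49)
r = -26 (r = Add(Mul(11, -2), -4) = Add(-22, -4) = -26)
Mul(Add(Mul(-1, D), r), a) = Mul(Add(Mul(-1, Rational(491, 2)), -26), 49) = Mul(Add(Rational(-491, 2), -26), 49) = Mul(Rational(-543, 2), 49) = Rational(-26607, 2)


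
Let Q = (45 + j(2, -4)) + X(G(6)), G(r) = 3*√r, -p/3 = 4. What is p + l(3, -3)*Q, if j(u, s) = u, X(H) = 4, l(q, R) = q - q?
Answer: -12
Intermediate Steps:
l(q, R) = 0
p = -12 (p = -3*4 = -12)
Q = 51 (Q = (45 + 2) + 4 = 47 + 4 = 51)
p + l(3, -3)*Q = -12 + 0*51 = -12 + 0 = -12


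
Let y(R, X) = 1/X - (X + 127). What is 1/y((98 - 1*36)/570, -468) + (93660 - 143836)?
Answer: -8007436844/159587 ≈ -50176.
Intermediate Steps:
y(R, X) = -127 + 1/X - X (y(R, X) = 1/X - (127 + X) = 1/X + (-127 - X) = -127 + 1/X - X)
1/y((98 - 1*36)/570, -468) + (93660 - 143836) = 1/(-127 + 1/(-468) - 1*(-468)) + (93660 - 143836) = 1/(-127 - 1/468 + 468) - 50176 = 1/(159587/468) - 50176 = 468/159587 - 50176 = -8007436844/159587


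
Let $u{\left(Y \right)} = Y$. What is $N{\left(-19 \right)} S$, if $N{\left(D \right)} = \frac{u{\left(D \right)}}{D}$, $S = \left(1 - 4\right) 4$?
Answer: $-12$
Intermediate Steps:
$S = -12$ ($S = \left(-3\right) 4 = -12$)
$N{\left(D \right)} = 1$ ($N{\left(D \right)} = \frac{D}{D} = 1$)
$N{\left(-19 \right)} S = 1 \left(-12\right) = -12$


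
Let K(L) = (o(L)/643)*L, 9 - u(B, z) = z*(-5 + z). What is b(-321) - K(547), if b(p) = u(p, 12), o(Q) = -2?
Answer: -47131/643 ≈ -73.299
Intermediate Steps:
u(B, z) = 9 - z*(-5 + z)
b(p) = -75 (b(p) = 9 - 1*12² + 5*12 = 9 - 1*144 + 60 = 9 - 144 + 60 = -75)
K(L) = -2*L/643 (K(L) = (-2/643)*L = (-2*1/643)*L = -2*L/643)
b(-321) - K(547) = -75 - (-2)*547/643 = -75 - 1*(-1094/643) = -75 + 1094/643 = -47131/643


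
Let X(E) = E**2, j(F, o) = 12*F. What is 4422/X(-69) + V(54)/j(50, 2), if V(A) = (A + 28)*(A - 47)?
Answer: 99741/52900 ≈ 1.8855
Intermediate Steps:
V(A) = (-47 + A)*(28 + A) (V(A) = (28 + A)*(-47 + A) = (-47 + A)*(28 + A))
4422/X(-69) + V(54)/j(50, 2) = 4422/((-69)**2) + (-1316 + 54**2 - 19*54)/((12*50)) = 4422/4761 + (-1316 + 2916 - 1026)/600 = 4422*(1/4761) + 574*(1/600) = 1474/1587 + 287/300 = 99741/52900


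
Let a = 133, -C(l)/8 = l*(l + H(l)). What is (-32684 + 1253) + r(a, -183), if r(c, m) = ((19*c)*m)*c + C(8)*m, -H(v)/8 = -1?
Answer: -61348692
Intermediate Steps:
H(v) = 8 (H(v) = -8*(-1) = 8)
C(l) = -8*l*(8 + l) (C(l) = -8*l*(l + 8) = -8*l*(8 + l))
r(c, m) = -1024*m + 19*m*c² (r(c, m) = ((19*c)*m)*c + (-8*8*(8 + 8))*m = (19*c*m)*c + (-8*8*16)*m = 19*m*c² - 1024*m = -1024*m + 19*m*c²)
(-32684 + 1253) + r(a, -183) = (-32684 + 1253) - 183*(-1024 + 19*133²) = -31431 - 183*(-1024 + 19*17689) = -31431 - 183*(-1024 + 336091) = -31431 - 183*335067 = -31431 - 61317261 = -61348692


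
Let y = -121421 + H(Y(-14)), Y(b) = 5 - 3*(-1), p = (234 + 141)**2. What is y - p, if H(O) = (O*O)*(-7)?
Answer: -262494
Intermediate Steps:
p = 140625 (p = 375**2 = 140625)
Y(b) = 8 (Y(b) = 5 + 3 = 8)
H(O) = -7*O**2 (H(O) = O**2*(-7) = -7*O**2)
y = -121869 (y = -121421 - 7*8**2 = -121421 - 7*64 = -121421 - 448 = -121869)
y - p = -121869 - 1*140625 = -121869 - 140625 = -262494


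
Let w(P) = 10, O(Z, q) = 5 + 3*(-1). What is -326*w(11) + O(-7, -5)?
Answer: -3258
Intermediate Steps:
O(Z, q) = 2 (O(Z, q) = 5 - 3 = 2)
-326*w(11) + O(-7, -5) = -326*10 + 2 = -3260 + 2 = -3258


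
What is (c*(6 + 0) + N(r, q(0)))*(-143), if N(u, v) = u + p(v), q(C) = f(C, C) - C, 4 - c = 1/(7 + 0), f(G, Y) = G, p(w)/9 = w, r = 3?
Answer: -26169/7 ≈ -3738.4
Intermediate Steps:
p(w) = 9*w
c = 27/7 (c = 4 - 1/(7 + 0) = 4 - 1/7 = 4 - 1*⅐ = 4 - ⅐ = 27/7 ≈ 3.8571)
q(C) = 0 (q(C) = C - C = 0)
N(u, v) = u + 9*v
(c*(6 + 0) + N(r, q(0)))*(-143) = (27*(6 + 0)/7 + (3 + 9*0))*(-143) = ((27/7)*6 + (3 + 0))*(-143) = (162/7 + 3)*(-143) = (183/7)*(-143) = -26169/7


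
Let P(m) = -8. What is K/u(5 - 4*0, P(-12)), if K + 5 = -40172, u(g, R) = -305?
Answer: 40177/305 ≈ 131.73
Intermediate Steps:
K = -40177 (K = -5 - 40172 = -40177)
K/u(5 - 4*0, P(-12)) = -40177/(-305) = -40177*(-1/305) = 40177/305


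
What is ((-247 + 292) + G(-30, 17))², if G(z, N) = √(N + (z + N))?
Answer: 2209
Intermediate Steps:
G(z, N) = √(z + 2*N) (G(z, N) = √(N + (N + z)) = √(z + 2*N))
((-247 + 292) + G(-30, 17))² = ((-247 + 292) + √(-30 + 2*17))² = (45 + √(-30 + 34))² = (45 + √4)² = (45 + 2)² = 47² = 2209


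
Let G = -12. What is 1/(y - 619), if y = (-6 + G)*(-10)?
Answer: -1/439 ≈ -0.0022779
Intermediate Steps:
y = 180 (y = (-6 - 12)*(-10) = -18*(-10) = 180)
1/(y - 619) = 1/(180 - 619) = 1/(-439) = -1/439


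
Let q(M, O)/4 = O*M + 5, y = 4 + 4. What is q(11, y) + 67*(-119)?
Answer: -7601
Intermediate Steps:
y = 8
q(M, O) = 20 + 4*M*O (q(M, O) = 4*(O*M + 5) = 4*(M*O + 5) = 4*(5 + M*O) = 20 + 4*M*O)
q(11, y) + 67*(-119) = (20 + 4*11*8) + 67*(-119) = (20 + 352) - 7973 = 372 - 7973 = -7601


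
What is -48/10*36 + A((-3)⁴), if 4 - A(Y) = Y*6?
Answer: -3274/5 ≈ -654.80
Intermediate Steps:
A(Y) = 4 - 6*Y (A(Y) = 4 - Y*6 = 4 - 6*Y)
-48/10*36 + A((-3)⁴) = -48/10*36 + (4 - 6*(-3)⁴) = -48*⅒*36 + (4 - 6*81) = -24/5*36 + (4 - 486) = -864/5 - 482 = -3274/5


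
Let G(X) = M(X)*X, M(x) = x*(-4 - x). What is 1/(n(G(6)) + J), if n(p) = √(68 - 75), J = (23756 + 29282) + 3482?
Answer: 56520/3194510407 - I*√7/3194510407 ≈ 1.7693e-5 - 8.2822e-10*I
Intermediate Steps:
J = 56520 (J = 53038 + 3482 = 56520)
G(X) = -X²*(4 + X) (G(X) = (-X*(4 + X))*X = -X²*(4 + X))
n(p) = I*√7 (n(p) = √(-7) = I*√7)
1/(n(G(6)) + J) = 1/(I*√7 + 56520) = 1/(56520 + I*√7)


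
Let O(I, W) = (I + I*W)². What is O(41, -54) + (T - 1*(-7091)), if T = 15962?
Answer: 4744982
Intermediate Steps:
O(41, -54) + (T - 1*(-7091)) = 41²*(1 - 54)² + (15962 - 1*(-7091)) = 1681*(-53)² + (15962 + 7091) = 1681*2809 + 23053 = 4721929 + 23053 = 4744982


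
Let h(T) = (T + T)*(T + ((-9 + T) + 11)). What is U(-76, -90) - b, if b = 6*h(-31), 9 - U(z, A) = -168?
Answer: -22143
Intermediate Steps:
h(T) = 2*T*(2 + 2*T) (h(T) = (2*T)*(T + (2 + T)) = (2*T)*(2 + 2*T) = 2*T*(2 + 2*T))
U(z, A) = 177 (U(z, A) = 9 - 1*(-168) = 9 + 168 = 177)
b = 22320 (b = 6*(4*(-31)*(1 - 31)) = 6*(4*(-31)*(-30)) = 6*3720 = 22320)
U(-76, -90) - b = 177 - 1*22320 = 177 - 22320 = -22143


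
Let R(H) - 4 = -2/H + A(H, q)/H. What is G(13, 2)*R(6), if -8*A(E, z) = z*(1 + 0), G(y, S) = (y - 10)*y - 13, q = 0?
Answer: 286/3 ≈ 95.333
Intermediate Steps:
G(y, S) = -13 + y*(-10 + y) (G(y, S) = (-10 + y)*y - 13 = y*(-10 + y) - 13 = -13 + y*(-10 + y))
A(E, z) = -z/8 (A(E, z) = -z*(1 + 0)/8 = -z/8)
R(H) = 4 - 2/H (R(H) = 4 + (-2/H + (-1/8*0)/H) = 4 + (-2/H + 0/H) = 4 + (-2/H + 0) = 4 - 2/H)
G(13, 2)*R(6) = (-13 + 13**2 - 10*13)*(4 - 2/6) = (-13 + 169 - 130)*(4 - 2*1/6) = 26*(4 - 1/3) = 26*(11/3) = 286/3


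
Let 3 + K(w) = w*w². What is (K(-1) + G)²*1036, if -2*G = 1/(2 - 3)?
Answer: 12691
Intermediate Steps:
K(w) = -3 + w³ (K(w) = -3 + w*w² = -3 + w³)
G = ½ (G = -1/(2*(2 - 3)) = -½/(-1) = -½*(-1) = ½ ≈ 0.50000)
(K(-1) + G)²*1036 = ((-3 + (-1)³) + ½)²*1036 = ((-3 - 1) + ½)²*1036 = (-4 + ½)²*1036 = (-7/2)²*1036 = (49/4)*1036 = 12691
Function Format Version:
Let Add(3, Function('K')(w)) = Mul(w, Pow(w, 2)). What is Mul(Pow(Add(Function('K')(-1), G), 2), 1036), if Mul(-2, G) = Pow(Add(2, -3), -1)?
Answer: 12691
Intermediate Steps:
Function('K')(w) = Add(-3, Pow(w, 3)) (Function('K')(w) = Add(-3, Mul(w, Pow(w, 2))) = Add(-3, Pow(w, 3)))
G = Rational(1, 2) (G = Mul(Rational(-1, 2), Pow(Add(2, -3), -1)) = Mul(Rational(-1, 2), Pow(-1, -1)) = Mul(Rational(-1, 2), -1) = Rational(1, 2) ≈ 0.50000)
Mul(Pow(Add(Function('K')(-1), G), 2), 1036) = Mul(Pow(Add(Add(-3, Pow(-1, 3)), Rational(1, 2)), 2), 1036) = Mul(Pow(Add(Add(-3, -1), Rational(1, 2)), 2), 1036) = Mul(Pow(Add(-4, Rational(1, 2)), 2), 1036) = Mul(Pow(Rational(-7, 2), 2), 1036) = Mul(Rational(49, 4), 1036) = 12691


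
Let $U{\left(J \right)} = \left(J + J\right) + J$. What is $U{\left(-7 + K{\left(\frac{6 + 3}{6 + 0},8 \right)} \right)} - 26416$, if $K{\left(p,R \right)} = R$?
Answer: $-26413$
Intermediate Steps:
$U{\left(J \right)} = 3 J$ ($U{\left(J \right)} = 2 J + J = 3 J$)
$U{\left(-7 + K{\left(\frac{6 + 3}{6 + 0},8 \right)} \right)} - 26416 = 3 \left(-7 + 8\right) - 26416 = 3 \cdot 1 - 26416 = 3 - 26416 = -26413$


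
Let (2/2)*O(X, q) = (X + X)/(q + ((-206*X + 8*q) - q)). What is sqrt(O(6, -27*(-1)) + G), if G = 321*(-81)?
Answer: I*sqrt(187857310)/85 ≈ 161.25*I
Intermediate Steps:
G = -26001
O(X, q) = 2*X/(-206*X + 8*q) (O(X, q) = (X + X)/(q + ((-206*X + 8*q) - q)) = (2*X)/(q + (-206*X + 7*q)) = (2*X)/(-206*X + 8*q) = 2*X/(-206*X + 8*q))
sqrt(O(6, -27*(-1)) + G) = sqrt(6/(-103*6 + 4*(-27*(-1))) - 26001) = sqrt(6/(-618 + 4*27) - 26001) = sqrt(6/(-618 + 108) - 26001) = sqrt(6/(-510) - 26001) = sqrt(6*(-1/510) - 26001) = sqrt(-1/85 - 26001) = sqrt(-2210086/85) = I*sqrt(187857310)/85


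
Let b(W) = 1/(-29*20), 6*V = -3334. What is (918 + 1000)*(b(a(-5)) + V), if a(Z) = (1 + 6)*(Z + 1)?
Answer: -927221617/870 ≈ -1.0658e+6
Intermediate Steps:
V = -1667/3 (V = (⅙)*(-3334) = -1667/3 ≈ -555.67)
a(Z) = 7 + 7*Z (a(Z) = 7*(1 + Z) = 7 + 7*Z)
b(W) = -1/580 (b(W) = -1/29*1/20 = -1/580)
(918 + 1000)*(b(a(-5)) + V) = (918 + 1000)*(-1/580 - 1667/3) = 1918*(-966863/1740) = -927221617/870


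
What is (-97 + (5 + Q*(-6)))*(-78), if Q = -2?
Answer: 6240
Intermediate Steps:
(-97 + (5 + Q*(-6)))*(-78) = (-97 + (5 - 2*(-6)))*(-78) = (-97 + (5 + 12))*(-78) = (-97 + 17)*(-78) = -80*(-78) = 6240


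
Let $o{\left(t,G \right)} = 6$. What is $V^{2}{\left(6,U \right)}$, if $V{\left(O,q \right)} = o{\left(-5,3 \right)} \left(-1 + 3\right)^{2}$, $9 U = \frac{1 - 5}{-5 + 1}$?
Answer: $576$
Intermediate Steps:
$U = \frac{1}{9}$ ($U = \frac{\left(1 - 5\right) \frac{1}{-5 + 1}}{9} = \frac{\left(-4\right) \frac{1}{-4}}{9} = \frac{\left(-4\right) \left(- \frac{1}{4}\right)}{9} = \frac{1}{9} \cdot 1 = \frac{1}{9} \approx 0.11111$)
$V{\left(O,q \right)} = 24$ ($V{\left(O,q \right)} = 6 \left(-1 + 3\right)^{2} = 6 \cdot 2^{2} = 6 \cdot 4 = 24$)
$V^{2}{\left(6,U \right)} = 24^{2} = 576$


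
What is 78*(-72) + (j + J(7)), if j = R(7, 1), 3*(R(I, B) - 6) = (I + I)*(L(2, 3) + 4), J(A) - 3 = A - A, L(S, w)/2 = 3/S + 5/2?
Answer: -5551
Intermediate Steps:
L(S, w) = 5 + 6/S (L(S, w) = 2*(3/S + 5/2) = 2*(5/2 + 3/S) = 5 + 6/S)
J(A) = 3 (J(A) = 3 + (A - A) = 3 + 0 = 3)
R(I, B) = 6 + 8*I (R(I, B) = 6 + ((I + I)*((5 + 6/2) + 4))/3 = 6 + ((2*I)*((5 + 6*(½)) + 4))/3 = 6 + ((2*I)*((5 + 3) + 4))/3 = 6 + ((2*I)*(8 + 4))/3 = 6 + ((2*I)*12)/3 = 6 + (24*I)/3 = 6 + 8*I)
j = 62 (j = 6 + 8*7 = 6 + 56 = 62)
78*(-72) + (j + J(7)) = 78*(-72) + (62 + 3) = -5616 + 65 = -5551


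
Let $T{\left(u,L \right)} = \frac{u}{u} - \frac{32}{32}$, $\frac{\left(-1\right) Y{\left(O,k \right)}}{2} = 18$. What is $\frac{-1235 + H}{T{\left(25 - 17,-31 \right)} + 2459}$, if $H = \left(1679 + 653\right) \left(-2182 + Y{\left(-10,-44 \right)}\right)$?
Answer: $- \frac{5173611}{2459} \approx -2103.9$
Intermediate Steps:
$Y{\left(O,k \right)} = -36$ ($Y{\left(O,k \right)} = \left(-2\right) 18 = -36$)
$T{\left(u,L \right)} = 0$ ($T{\left(u,L \right)} = 1 - 1 = 0$)
$H = -5172376$ ($H = \left(1679 + 653\right) \left(-2182 - 36\right) = 2332 \left(-2218\right) = -5172376$)
$\frac{-1235 + H}{T{\left(25 - 17,-31 \right)} + 2459} = \frac{-1235 - 5172376}{0 + 2459} = - \frac{5173611}{2459}$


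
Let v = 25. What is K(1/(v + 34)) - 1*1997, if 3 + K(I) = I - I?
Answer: -2000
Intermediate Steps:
K(I) = -3 (K(I) = -3 + (I - I) = -3 + 0 = -3)
K(1/(v + 34)) - 1*1997 = -3 - 1*1997 = -3 - 1997 = -2000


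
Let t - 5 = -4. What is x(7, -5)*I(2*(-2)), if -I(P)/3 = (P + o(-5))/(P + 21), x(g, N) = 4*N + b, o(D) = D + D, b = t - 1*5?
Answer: -1008/17 ≈ -59.294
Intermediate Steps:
t = 1 (t = 5 - 4 = 1)
b = -4 (b = 1 - 1*5 = 1 - 5 = -4)
o(D) = 2*D
x(g, N) = -4 + 4*N (x(g, N) = 4*N - 4 = -4 + 4*N)
I(P) = -3*(-10 + P)/(21 + P) (I(P) = -3*(P + 2*(-5))/(P + 21) = -3*(P - 10)/(21 + P) = -3*(-10 + P)/(21 + P))
x(7, -5)*I(2*(-2)) = (-4 + 4*(-5))*(3*(10 - 2*(-2))/(21 + 2*(-2))) = (-4 - 20)*(3*(10 - 1*(-4))/(21 - 4)) = -72*(10 + 4)/17 = -72*14/17 = -24*42/17 = -1008/17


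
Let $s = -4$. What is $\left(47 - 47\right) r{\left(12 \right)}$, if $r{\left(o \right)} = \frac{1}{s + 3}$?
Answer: $0$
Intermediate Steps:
$r{\left(o \right)} = -1$ ($r{\left(o \right)} = \frac{1}{-4 + 3} = \frac{1}{-1} = -1$)
$\left(47 - 47\right) r{\left(12 \right)} = \left(47 - 47\right) \left(-1\right) = 0 \left(-1\right) = 0$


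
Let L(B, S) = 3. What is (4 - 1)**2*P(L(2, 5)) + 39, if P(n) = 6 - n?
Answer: 66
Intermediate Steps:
(4 - 1)**2*P(L(2, 5)) + 39 = (4 - 1)**2*(6 - 1*3) + 39 = 3**2*(6 - 3) + 39 = 9*3 + 39 = 27 + 39 = 66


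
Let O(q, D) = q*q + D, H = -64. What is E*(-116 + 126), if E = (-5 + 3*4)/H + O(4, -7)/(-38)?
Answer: -2105/608 ≈ -3.4622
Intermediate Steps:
O(q, D) = D + q² (O(q, D) = q² + D = D + q²)
E = -421/1216 (E = (-5 + 3*4)/(-64) + (-7 + 4²)/(-38) = (-5 + 12)*(-1/64) + (-7 + 16)*(-1/38) = 7*(-1/64) + 9*(-1/38) = -7/64 - 9/38 = -421/1216 ≈ -0.34622)
E*(-116 + 126) = -421*(-116 + 126)/1216 = -421/1216*10 = -2105/608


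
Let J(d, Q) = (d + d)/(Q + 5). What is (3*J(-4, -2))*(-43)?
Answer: 344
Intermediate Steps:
J(d, Q) = 2*d/(5 + Q) (J(d, Q) = (2*d)/(5 + Q) = 2*d/(5 + Q))
(3*J(-4, -2))*(-43) = (3*(2*(-4)/(5 - 2)))*(-43) = (3*(2*(-4)/3))*(-43) = (3*(2*(-4)*(⅓)))*(-43) = (3*(-8/3))*(-43) = -8*(-43) = 344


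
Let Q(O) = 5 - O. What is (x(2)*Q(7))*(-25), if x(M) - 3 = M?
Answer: 250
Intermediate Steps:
x(M) = 3 + M
(x(2)*Q(7))*(-25) = ((3 + 2)*(5 - 1*7))*(-25) = (5*(5 - 7))*(-25) = (5*(-2))*(-25) = -10*(-25) = 250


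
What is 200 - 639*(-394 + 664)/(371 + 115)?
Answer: -155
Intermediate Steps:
200 - 639*(-394 + 664)/(371 + 115) = 200 - 172530/486 = 200 - 639*5/9 = 200 - 355 = -155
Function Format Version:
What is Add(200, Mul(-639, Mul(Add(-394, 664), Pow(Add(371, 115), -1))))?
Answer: -155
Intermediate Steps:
Add(200, Mul(-639, Mul(Add(-394, 664), Pow(Add(371, 115), -1)))) = Add(200, Mul(-639, Mul(270, Pow(486, -1)))) = Add(200, Mul(-639, Mul(270, Rational(1, 486)))) = Add(200, Mul(-639, Rational(5, 9))) = Add(200, -355) = -155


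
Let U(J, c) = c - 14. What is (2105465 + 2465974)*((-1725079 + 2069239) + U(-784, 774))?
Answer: 1576780739880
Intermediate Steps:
U(J, c) = -14 + c
(2105465 + 2465974)*((-1725079 + 2069239) + U(-784, 774)) = (2105465 + 2465974)*((-1725079 + 2069239) + (-14 + 774)) = 4571439*(344160 + 760) = 4571439*344920 = 1576780739880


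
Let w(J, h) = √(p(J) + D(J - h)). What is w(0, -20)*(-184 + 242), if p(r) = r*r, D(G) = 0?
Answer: 0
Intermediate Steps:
p(r) = r²
w(J, h) = √(J²) (w(J, h) = √(J² + 0) = √(J²))
w(0, -20)*(-184 + 242) = √(0²)*(-184 + 242) = √0*58 = 0*58 = 0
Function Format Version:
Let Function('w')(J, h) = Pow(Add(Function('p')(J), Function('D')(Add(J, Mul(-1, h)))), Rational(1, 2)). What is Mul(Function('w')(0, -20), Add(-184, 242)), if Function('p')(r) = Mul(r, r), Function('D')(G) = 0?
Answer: 0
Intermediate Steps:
Function('p')(r) = Pow(r, 2)
Function('w')(J, h) = Pow(Pow(J, 2), Rational(1, 2)) (Function('w')(J, h) = Pow(Add(Pow(J, 2), 0), Rational(1, 2)) = Pow(Pow(J, 2), Rational(1, 2)))
Mul(Function('w')(0, -20), Add(-184, 242)) = Mul(Pow(Pow(0, 2), Rational(1, 2)), Add(-184, 242)) = Mul(Pow(0, Rational(1, 2)), 58) = Mul(0, 58) = 0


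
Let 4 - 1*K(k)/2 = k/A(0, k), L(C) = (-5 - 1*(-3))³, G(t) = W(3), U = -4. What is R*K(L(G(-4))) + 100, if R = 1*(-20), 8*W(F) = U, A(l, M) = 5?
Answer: -124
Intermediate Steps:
W(F) = -½ (W(F) = (⅛)*(-4) = -½)
G(t) = -½
L(C) = -8 (L(C) = (-5 + 3)³ = (-2)³ = -8)
K(k) = 8 - 2*k/5
R = -20
R*K(L(G(-4))) + 100 = -20*(8 - ⅖*(-8)) + 100 = -20*(8 + 16/5) + 100 = -20*56/5 + 100 = -224 + 100 = -124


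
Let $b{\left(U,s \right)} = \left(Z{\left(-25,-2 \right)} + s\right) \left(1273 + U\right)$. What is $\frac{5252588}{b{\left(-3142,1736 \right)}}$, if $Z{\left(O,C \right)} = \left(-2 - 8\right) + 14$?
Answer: $- \frac{1313147}{813015} \approx -1.6152$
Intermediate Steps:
$Z{\left(O,C \right)} = 4$ ($Z{\left(O,C \right)} = -10 + 14 = 4$)
$b{\left(U,s \right)} = \left(4 + s\right) \left(1273 + U\right)$
$\frac{5252588}{b{\left(-3142,1736 \right)}} = \frac{5252588}{5092 + 4 \left(-3142\right) + 1273 \cdot 1736 - 5454512} = \frac{5252588}{5092 - 12568 + 2209928 - 5454512} = \frac{5252588}{-3252060} = 5252588 \left(- \frac{1}{3252060}\right) = - \frac{1313147}{813015}$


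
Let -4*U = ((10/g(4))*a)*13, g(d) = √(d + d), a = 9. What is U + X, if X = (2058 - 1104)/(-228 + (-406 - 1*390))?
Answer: -477/512 - 585*√2/8 ≈ -104.35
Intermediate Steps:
g(d) = √2*√d (g(d) = √(2*d) = √2*√d)
U = -585*√2/8 (U = -(10/((√2*√4)))*9*13/4 = -(10/((√2*2)))*9*13/4 = -(10/((2*√2)))*9*13/4 = -(10*(√2/4))*9*13/4 = -(5*√2/2)*9*13/4 = -45*√2/2*13/4 = -585*√2/8 ≈ -103.41)
X = -477/512 (X = 954/(-228 + (-406 - 390)) = 954/(-228 - 796) = 954/(-1024) = 954*(-1/1024) = -477/512 ≈ -0.93164)
U + X = -585*√2/8 - 477/512 = -477/512 - 585*√2/8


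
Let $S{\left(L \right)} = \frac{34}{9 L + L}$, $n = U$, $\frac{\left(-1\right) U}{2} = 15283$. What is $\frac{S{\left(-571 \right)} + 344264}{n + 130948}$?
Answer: $\frac{982873703}{286590610} \approx 3.4295$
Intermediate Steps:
$U = -30566$ ($U = \left(-2\right) 15283 = -30566$)
$n = -30566$
$S{\left(L \right)} = \frac{17}{5 L}$ ($S{\left(L \right)} = \frac{34}{10 L} = 34 \frac{1}{10 L} = \frac{17}{5 L}$)
$\frac{S{\left(-571 \right)} + 344264}{n + 130948} = \frac{\frac{17}{5 \left(-571\right)} + 344264}{-30566 + 130948} = \frac{\frac{17}{5} \left(- \frac{1}{571}\right) + 344264}{100382} = \left(- \frac{17}{2855} + 344264\right) \frac{1}{100382} = \frac{982873703}{2855} \cdot \frac{1}{100382} = \frac{982873703}{286590610}$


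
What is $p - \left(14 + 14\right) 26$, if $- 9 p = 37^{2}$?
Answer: $- \frac{7921}{9} \approx -880.11$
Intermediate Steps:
$p = - \frac{1369}{9}$ ($p = - \frac{37^{2}}{9} = \left(- \frac{1}{9}\right) 1369 = - \frac{1369}{9} \approx -152.11$)
$p - \left(14 + 14\right) 26 = - \frac{1369}{9} - \left(14 + 14\right) 26 = - \frac{1369}{9} - 28 \cdot 26 = - \frac{1369}{9} - 728 = - \frac{7921}{9}$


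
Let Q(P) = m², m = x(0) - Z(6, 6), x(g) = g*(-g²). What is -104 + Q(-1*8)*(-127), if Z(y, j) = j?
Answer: -4676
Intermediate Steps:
x(g) = -g³
m = -6 (m = -1*0³ - 1*6 = -1*0 - 6 = 0 - 6 = -6)
Q(P) = 36 (Q(P) = (-6)² = 36)
-104 + Q(-1*8)*(-127) = -104 + 36*(-127) = -104 - 4572 = -4676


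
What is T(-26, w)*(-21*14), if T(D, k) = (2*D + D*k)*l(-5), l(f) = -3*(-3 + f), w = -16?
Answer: -2568384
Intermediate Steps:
l(f) = 9 - 3*f
T(D, k) = 48*D + 24*D*k (T(D, k) = (2*D + D*k)*(9 - 3*(-5)) = (2*D + D*k)*(9 + 15) = (2*D + D*k)*24 = 48*D + 24*D*k)
T(-26, w)*(-21*14) = (24*(-26)*(2 - 16))*(-21*14) = (24*(-26)*(-14))*(-294) = 8736*(-294) = -2568384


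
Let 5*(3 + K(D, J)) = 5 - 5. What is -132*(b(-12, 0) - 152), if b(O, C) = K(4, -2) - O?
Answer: 18876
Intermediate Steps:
K(D, J) = -3 (K(D, J) = -3 + (5 - 5)/5 = -3 + (⅕)*0 = -3 + 0 = -3)
b(O, C) = -3 - O
-132*(b(-12, 0) - 152) = -132*((-3 - 1*(-12)) - 152) = -132*((-3 + 12) - 152) = -132*(9 - 152) = -132*(-143) = 18876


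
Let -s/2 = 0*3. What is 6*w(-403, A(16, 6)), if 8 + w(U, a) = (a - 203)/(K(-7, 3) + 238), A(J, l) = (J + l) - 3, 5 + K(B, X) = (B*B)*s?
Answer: -12288/233 ≈ -52.738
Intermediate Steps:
s = 0 (s = -0*3 = -2*0 = 0)
K(B, X) = -5 (K(B, X) = -5 + (B*B)*0 = -5 + B²*0 = -5 + 0 = -5)
A(J, l) = -3 + J + l
w(U, a) = -2067/233 + a/233 (w(U, a) = -8 + (a - 203)/(-5 + 238) = -8 + (-203 + a)/233 = -8 + (-203 + a)*(1/233) = -8 + (-203/233 + a/233) = -2067/233 + a/233)
6*w(-403, A(16, 6)) = 6*(-2067/233 + (-3 + 16 + 6)/233) = 6*(-2067/233 + (1/233)*19) = 6*(-2067/233 + 19/233) = 6*(-2048/233) = -12288/233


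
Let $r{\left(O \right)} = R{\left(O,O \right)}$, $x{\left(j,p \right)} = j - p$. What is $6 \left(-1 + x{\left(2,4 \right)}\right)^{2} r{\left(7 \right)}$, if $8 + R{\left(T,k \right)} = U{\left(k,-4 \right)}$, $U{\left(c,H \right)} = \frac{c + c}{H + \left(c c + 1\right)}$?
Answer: $- \frac{9558}{23} \approx -415.57$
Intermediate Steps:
$U{\left(c,H \right)} = \frac{2 c}{1 + H + c^{2}}$ ($U{\left(c,H \right)} = \frac{2 c}{H + \left(c^{2} + 1\right)} = \frac{2 c}{H + \left(1 + c^{2}\right)} = \frac{2 c}{1 + H + c^{2}}$)
$R{\left(T,k \right)} = -8 + \frac{2 k}{-3 + k^{2}}$ ($R{\left(T,k \right)} = -8 + \frac{2 k}{1 - 4 + k^{2}} = -8 + \frac{2 k}{-3 + k^{2}}$)
$r{\left(O \right)} = \frac{2 \left(12 + O - 4 O^{2}\right)}{-3 + O^{2}}$
$6 \left(-1 + x{\left(2,4 \right)}\right)^{2} r{\left(7 \right)} = 6 \left(-1 + \left(2 - 4\right)\right)^{2} \frac{2 \left(12 + 7 - 4 \cdot 7^{2}\right)}{-3 + 7^{2}} = 6 \left(-1 + \left(2 - 4\right)\right)^{2} \frac{2 \left(12 + 7 - 196\right)}{-3 + 49} = 6 \left(-1 - 2\right)^{2} \frac{2 \left(12 + 7 - 196\right)}{46} = 6 \left(-3\right)^{2} \cdot 2 \cdot \frac{1}{46} \left(-177\right) = 6 \cdot 9 \left(- \frac{177}{23}\right) = 54 \left(- \frac{177}{23}\right) = - \frac{9558}{23}$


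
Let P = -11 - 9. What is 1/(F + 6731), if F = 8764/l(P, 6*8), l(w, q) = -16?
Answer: 4/24733 ≈ 0.00016173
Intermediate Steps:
P = -20
F = -2191/4 (F = 8764/(-16) = 8764*(-1/16) = -2191/4 ≈ -547.75)
1/(F + 6731) = 1/(-2191/4 + 6731) = 1/(24733/4) = 4/24733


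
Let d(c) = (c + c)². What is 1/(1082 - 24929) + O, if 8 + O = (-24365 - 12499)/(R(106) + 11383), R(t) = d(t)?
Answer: -11624991887/1343229969 ≈ -8.6545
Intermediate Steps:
d(c) = 4*c² (d(c) = (2*c)² = 4*c²)
R(t) = 4*t²
O = -487480/56327 (O = -8 + (-24365 - 12499)/(4*106² + 11383) = -8 - 36864/(4*11236 + 11383) = -8 - 36864/(44944 + 11383) = -8 - 36864/56327 = -487480/56327 ≈ -8.6545)
1/(1082 - 24929) + O = 1/(1082 - 24929) - 487480/56327 = 1/(-23847) - 487480/56327 = -1/23847 - 487480/56327 = -11624991887/1343229969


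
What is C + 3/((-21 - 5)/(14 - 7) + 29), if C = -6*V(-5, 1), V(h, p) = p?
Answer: -347/59 ≈ -5.8814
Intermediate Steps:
C = -6 (C = -6*1 = -6)
C + 3/((-21 - 5)/(14 - 7) + 29) = -6 + 3/((-21 - 5)/(14 - 7) + 29) = -6 + 3/(-26/7 + 29) = -6 + 3/(177/7) = -6 + (7/177)*3 = -6 + 7/59 = -347/59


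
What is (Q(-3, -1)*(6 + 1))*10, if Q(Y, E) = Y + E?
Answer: -280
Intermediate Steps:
Q(Y, E) = E + Y
(Q(-3, -1)*(6 + 1))*10 = ((-1 - 3)*(6 + 1))*10 = -4*7*10 = -28*10 = -280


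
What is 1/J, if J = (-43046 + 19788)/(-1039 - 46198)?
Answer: 47237/23258 ≈ 2.0310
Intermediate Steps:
J = 23258/47237 (J = -23258/(-47237) = -23258*(-1/47237) = 23258/47237 ≈ 0.49237)
1/J = 1/(23258/47237) = 47237/23258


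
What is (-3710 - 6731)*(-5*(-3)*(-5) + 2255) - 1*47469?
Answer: -22808849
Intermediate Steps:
(-3710 - 6731)*(-5*(-3)*(-5) + 2255) - 1*47469 = -10441*(15*(-5) + 2255) - 47469 = -10441*(-75 + 2255) - 47469 = -10441*2180 - 47469 = -22761380 - 47469 = -22808849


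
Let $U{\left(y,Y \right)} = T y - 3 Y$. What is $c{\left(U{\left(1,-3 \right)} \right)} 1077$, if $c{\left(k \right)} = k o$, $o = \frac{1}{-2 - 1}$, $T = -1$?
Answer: $-2872$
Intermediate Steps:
$U{\left(y,Y \right)} = - y - 3 Y$
$o = - \frac{1}{3}$ ($o = \frac{1}{-3} = - \frac{1}{3} \approx -0.33333$)
$c{\left(k \right)} = - \frac{k}{3}$ ($c{\left(k \right)} = k \left(- \frac{1}{3}\right) = - \frac{k}{3}$)
$c{\left(U{\left(1,-3 \right)} \right)} 1077 = - \frac{\left(-1\right) 1 - -9}{3} \cdot 1077 = - \frac{-1 + 9}{3} \cdot 1077 = \left(- \frac{1}{3}\right) 8 \cdot 1077 = \left(- \frac{8}{3}\right) 1077 = -2872$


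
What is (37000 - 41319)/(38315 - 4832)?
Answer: -4319/33483 ≈ -0.12899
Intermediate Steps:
(37000 - 41319)/(38315 - 4832) = -4319/33483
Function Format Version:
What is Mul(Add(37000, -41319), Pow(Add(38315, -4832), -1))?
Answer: Rational(-4319, 33483) ≈ -0.12899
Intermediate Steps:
Mul(Add(37000, -41319), Pow(Add(38315, -4832), -1)) = Mul(-4319, Pow(33483, -1)) = Mul(-4319, Rational(1, 33483)) = Rational(-4319, 33483)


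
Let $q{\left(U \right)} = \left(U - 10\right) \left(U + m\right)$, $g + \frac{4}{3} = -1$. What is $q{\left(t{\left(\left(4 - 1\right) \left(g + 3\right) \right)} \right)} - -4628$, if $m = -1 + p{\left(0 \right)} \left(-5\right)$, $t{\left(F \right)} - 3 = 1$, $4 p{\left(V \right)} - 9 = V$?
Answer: $\frac{9355}{2} \approx 4677.5$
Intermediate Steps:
$g = - \frac{7}{3}$ ($g = - \frac{4}{3} - 1 = - \frac{7}{3} \approx -2.3333$)
$p{\left(V \right)} = \frac{9}{4} + \frac{V}{4}$
$t{\left(F \right)} = 4$ ($t{\left(F \right)} = 3 + 1 = 4$)
$m = - \frac{49}{4}$ ($m = -1 + \left(\frac{9}{4} + \frac{1}{4} \cdot 0\right) \left(-5\right) = -1 + \left(\frac{9}{4} + 0\right) \left(-5\right) = -1 + \frac{9}{4} \left(-5\right) = -1 - \frac{45}{4} = - \frac{49}{4} \approx -12.25$)
$q{\left(U \right)} = \left(-10 + U\right) \left(- \frac{49}{4} + U\right)$ ($q{\left(U \right)} = \left(U - 10\right) \left(U - \frac{49}{4}\right) = \left(-10 + U\right) \left(- \frac{49}{4} + U\right)$)
$q{\left(t{\left(\left(4 - 1\right) \left(g + 3\right) \right)} \right)} - -4628 = \left(\frac{245}{2} + 4^{2} - 89\right) - -4628 = \left(\frac{245}{2} + 16 - 89\right) + 4628 = \frac{99}{2} + 4628 = \frac{9355}{2}$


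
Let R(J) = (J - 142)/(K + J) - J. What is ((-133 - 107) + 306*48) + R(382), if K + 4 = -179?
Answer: 2799374/199 ≈ 14067.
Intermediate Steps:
K = -183 (K = -4 - 179 = -183)
R(J) = -J + (-142 + J)/(-183 + J) (R(J) = (J - 142)/(-183 + J) - J = (-142 + J)/(-183 + J) - J = -J + (-142 + J)/(-183 + J))
((-133 - 107) + 306*48) + R(382) = ((-133 - 107) + 306*48) + (-142 - 1*382**2 + 184*382)/(-183 + 382) = (-240 + 14688) + (-142 - 1*145924 + 70288)/199 = 14448 + (-142 - 145924 + 70288)/199 = 14448 + (1/199)*(-75778) = 14448 - 75778/199 = 2799374/199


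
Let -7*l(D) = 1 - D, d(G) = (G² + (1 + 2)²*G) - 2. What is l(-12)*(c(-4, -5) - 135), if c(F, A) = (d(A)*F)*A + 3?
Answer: 7436/7 ≈ 1062.3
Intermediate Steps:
d(G) = -2 + G² + 9*G (d(G) = (G² + 3²*G) - 2 = (G² + 9*G) - 2 = -2 + G² + 9*G)
l(D) = -⅐ + D/7 (l(D) = -(1 - D)/7 = -⅐ + D/7)
c(F, A) = 3 + A*F*(-2 + A² + 9*A) (c(F, A) = ((-2 + A² + 9*A)*F)*A + 3 = (F*(-2 + A² + 9*A))*A + 3 = A*F*(-2 + A² + 9*A) + 3 = 3 + A*F*(-2 + A² + 9*A))
l(-12)*(c(-4, -5) - 135) = (-⅐ + (⅐)*(-12))*((3 - 5*(-4)*(-2 + (-5)² + 9*(-5))) - 135) = (-⅐ - 12/7)*((3 - 5*(-4)*(-2 + 25 - 45)) - 135) = -13*((3 - 5*(-4)*(-22)) - 135)/7 = -13*((3 - 440) - 135)/7 = -13*(-437 - 135)/7 = -13/7*(-572) = 7436/7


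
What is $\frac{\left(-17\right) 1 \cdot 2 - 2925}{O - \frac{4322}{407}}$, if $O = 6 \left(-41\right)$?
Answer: $\frac{1204313}{104444} \approx 11.531$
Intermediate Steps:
$O = -246$
$\frac{\left(-17\right) 1 \cdot 2 - 2925}{O - \frac{4322}{407}} = \frac{\left(-17\right) 1 \cdot 2 - 2925}{-246 - \frac{4322}{407}} = \frac{\left(-17\right) 2 - 2925}{-246 - \frac{4322}{407}} = \frac{-34 - 2925}{-246 - \frac{4322}{407}} = - \frac{2959}{- \frac{104444}{407}} = \left(-2959\right) \left(- \frac{407}{104444}\right) = \frac{1204313}{104444}$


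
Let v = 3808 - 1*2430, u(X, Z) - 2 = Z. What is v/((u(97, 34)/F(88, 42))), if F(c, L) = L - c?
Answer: -15847/9 ≈ -1760.8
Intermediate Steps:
u(X, Z) = 2 + Z
v = 1378 (v = 3808 - 2430 = 1378)
v/((u(97, 34)/F(88, 42))) = 1378/(((2 + 34)/(42 - 1*88))) = 1378/((36/(42 - 88))) = 1378/((36/(-46))) = 1378/((36*(-1/46))) = 1378/(-18/23) = 1378*(-23/18) = -15847/9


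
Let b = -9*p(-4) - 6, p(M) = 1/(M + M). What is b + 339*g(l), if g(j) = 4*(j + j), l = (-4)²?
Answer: 347097/8 ≈ 43387.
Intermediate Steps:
p(M) = 1/(2*M)
l = 16
g(j) = 8*j (g(j) = 4*(2*j) = 8*j)
b = -39/8 (b = -9/(2*(-4)) - 6 = -9*(-1)/(2*4) - 6 = -9*(-⅛) - 6 = 9/8 - 6 = -39/8 ≈ -4.8750)
b + 339*g(l) = -39/8 + 339*(8*16) = -39/8 + 339*128 = -39/8 + 43392 = 347097/8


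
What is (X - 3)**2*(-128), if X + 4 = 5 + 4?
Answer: -512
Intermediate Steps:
X = 5 (X = -4 + (5 + 4) = -4 + 9 = 5)
(X - 3)**2*(-128) = (5 - 3)**2*(-128) = 2**2*(-128) = 4*(-128) = -512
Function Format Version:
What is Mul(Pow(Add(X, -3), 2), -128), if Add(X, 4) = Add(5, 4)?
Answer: -512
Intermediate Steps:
X = 5 (X = Add(-4, Add(5, 4)) = Add(-4, 9) = 5)
Mul(Pow(Add(X, -3), 2), -128) = Mul(Pow(Add(5, -3), 2), -128) = Mul(Pow(2, 2), -128) = Mul(4, -128) = -512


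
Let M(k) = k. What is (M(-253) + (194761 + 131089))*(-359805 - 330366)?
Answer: -224717607087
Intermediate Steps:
(M(-253) + (194761 + 131089))*(-359805 - 330366) = (-253 + (194761 + 131089))*(-359805 - 330366) = (-253 + 325850)*(-690171) = 325597*(-690171) = -224717607087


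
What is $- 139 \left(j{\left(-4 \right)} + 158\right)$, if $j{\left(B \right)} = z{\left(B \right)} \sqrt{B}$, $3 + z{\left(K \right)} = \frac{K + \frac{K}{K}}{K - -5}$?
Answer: $-21962 + 1668 i \approx -21962.0 + 1668.0 i$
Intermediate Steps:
$z{\left(K \right)} = -3 + \frac{1 + K}{5 + K}$ ($z{\left(K \right)} = -3 + \frac{K + \frac{K}{K}}{K - -5} = -3 + \frac{K + 1}{K + 5} = -3 + \frac{1 + K}{5 + K}$)
$j{\left(B \right)} = \frac{2 \sqrt{B} \left(-7 - B\right)}{5 + B}$ ($j{\left(B \right)} = \frac{2 \left(-7 - B\right)}{5 + B} \sqrt{B} = \frac{2 \sqrt{B} \left(-7 - B\right)}{5 + B}$)
$- 139 \left(j{\left(-4 \right)} + 158\right) = - 139 \left(\frac{2 \sqrt{-4} \left(-7 - -4\right)}{5 - 4} + 158\right) = - 139 \left(\frac{2 \cdot 2 i \left(-7 + 4\right)}{1} + 158\right) = - 139 \left(2 \cdot 2 i 1 \left(-3\right) + 158\right) = - 139 \left(- 12 i + 158\right) = - 139 \left(158 - 12 i\right) = -21962 + 1668 i$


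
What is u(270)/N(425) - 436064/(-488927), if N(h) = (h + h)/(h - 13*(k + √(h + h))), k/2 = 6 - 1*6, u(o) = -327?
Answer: -159007001/977854 + 4251*√34/170 ≈ -16.800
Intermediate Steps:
k = 0 (k = 2*(6 - 1*6) = 2*(6 - 6) = 2*0 = 0)
N(h) = 2*h/(h - 13*√2*√h) (N(h) = (h + h)/(h - 13*(0 + √(h + h))) = (2*h)/(h - 13*(0 + √(2*h))) = (2*h)/(h - 13*(0 + √2*√h)) = (2*h)/(h - 13*√2*√h) = 2*h/(h - 13*√2*√h))
u(270)/N(425) - 436064/(-488927) = -(327/2 - 4251*√34/170) - 436064/(-488927) = -(327/2 - 4251*√34/170) - 436064*(-1/488927) = -(327/2 - 4251*√34/170) + 436064/488927 = -327*(½ - 13*√34/170) + 436064/488927 = (-327/2 + 4251*√34/170) + 436064/488927 = -159007001/977854 + 4251*√34/170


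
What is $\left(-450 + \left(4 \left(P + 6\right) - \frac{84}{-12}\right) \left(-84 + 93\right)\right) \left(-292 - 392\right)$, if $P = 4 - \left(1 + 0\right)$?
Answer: $43092$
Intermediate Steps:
$P = 3$ ($P = 4 - 1 = 3$)
$\left(-450 + \left(4 \left(P + 6\right) - \frac{84}{-12}\right) \left(-84 + 93\right)\right) \left(-292 - 392\right) = \left(-450 + \left(4 \left(3 + 6\right) - \frac{84}{-12}\right) \left(-84 + 93\right)\right) \left(-292 - 392\right) = \left(-450 + \left(4 \cdot 9 - -7\right) 9\right) \left(-684\right) = \left(-450 + \left(36 + 7\right) 9\right) \left(-684\right) = \left(-450 + 43 \cdot 9\right) \left(-684\right) = \left(-450 + 387\right) \left(-684\right) = \left(-63\right) \left(-684\right) = 43092$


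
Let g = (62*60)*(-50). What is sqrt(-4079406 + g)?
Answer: 3*I*sqrt(473934) ≈ 2065.3*I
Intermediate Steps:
g = -186000 (g = 3720*(-50) = -186000)
sqrt(-4079406 + g) = sqrt(-4079406 - 186000) = sqrt(-4265406) = 3*I*sqrt(473934)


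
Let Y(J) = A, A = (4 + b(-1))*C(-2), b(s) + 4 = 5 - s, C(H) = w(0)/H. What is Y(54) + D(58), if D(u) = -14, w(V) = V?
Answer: -14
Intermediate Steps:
C(H) = 0 (C(H) = 0/H = 0)
b(s) = 1 - s (b(s) = -4 + (5 - s) = 1 - s)
A = 0 (A = (4 + (1 - 1*(-1)))*0 = (4 + (1 + 1))*0 = (4 + 2)*0 = 6*0 = 0)
Y(J) = 0
Y(54) + D(58) = 0 - 14 = -14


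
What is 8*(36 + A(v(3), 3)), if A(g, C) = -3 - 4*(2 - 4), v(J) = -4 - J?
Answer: 328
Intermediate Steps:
A(g, C) = 5 (A(g, C) = -3 - 4*(-2) = -3 + 8 = 5)
8*(36 + A(v(3), 3)) = 8*(36 + 5) = 8*41 = 328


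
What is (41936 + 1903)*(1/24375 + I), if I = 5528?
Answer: 1969028699613/8125 ≈ 2.4234e+8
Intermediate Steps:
(41936 + 1903)*(1/24375 + I) = (41936 + 1903)*(1/24375 + 5528) = 43839*(1/24375 + 5528) = 43839*(134745001/24375) = 1969028699613/8125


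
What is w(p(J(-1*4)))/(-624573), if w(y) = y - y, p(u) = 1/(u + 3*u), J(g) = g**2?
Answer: 0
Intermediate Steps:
p(u) = 1/(4*u)
w(y) = 0
w(p(J(-1*4)))/(-624573) = 0/(-624573) = 0*(-1/624573) = 0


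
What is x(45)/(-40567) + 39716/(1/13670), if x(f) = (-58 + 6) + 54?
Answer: 22024543147238/40567 ≈ 5.4292e+8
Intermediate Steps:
x(f) = 2 (x(f) = -52 + 54 = 2)
x(45)/(-40567) + 39716/(1/13670) = 2/(-40567) + 39716/(1/13670) = 2*(-1/40567) + 39716/(1/13670) = -2/40567 + 39716*13670 = -2/40567 + 542917720 = 22024543147238/40567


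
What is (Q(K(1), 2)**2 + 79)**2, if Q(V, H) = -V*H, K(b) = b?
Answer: 6889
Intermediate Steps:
Q(V, H) = -H*V
(Q(K(1), 2)**2 + 79)**2 = ((-1*2*1)**2 + 79)**2 = ((-2)**2 + 79)**2 = (4 + 79)**2 = 83**2 = 6889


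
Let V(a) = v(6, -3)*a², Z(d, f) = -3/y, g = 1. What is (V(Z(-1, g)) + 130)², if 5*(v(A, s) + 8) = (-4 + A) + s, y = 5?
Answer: 252206161/15625 ≈ 16141.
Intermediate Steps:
v(A, s) = -44/5 + A/5 + s/5 (v(A, s) = -8 + ((-4 + A) + s)/5 = -8 + (-4 + A + s)/5 = -8 + (-⅘ + A/5 + s/5) = -44/5 + A/5 + s/5)
Z(d, f) = -⅗ (Z(d, f) = -3/5 = -3*⅕ = -⅗)
V(a) = -41*a²/5 (V(a) = (-44/5 + (⅕)*6 + (⅕)*(-3))*a² = (-44/5 + 6/5 - ⅗)*a² = -41*a²/5)
(V(Z(-1, g)) + 130)² = (-41*(-⅗)²/5 + 130)² = (-41/5*9/25 + 130)² = (-369/125 + 130)² = (15881/125)² = 252206161/15625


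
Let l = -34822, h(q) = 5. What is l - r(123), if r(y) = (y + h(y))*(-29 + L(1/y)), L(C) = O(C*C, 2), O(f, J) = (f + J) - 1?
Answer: -472599830/15129 ≈ -31238.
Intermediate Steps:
O(f, J) = -1 + J + f (O(f, J) = (J + f) - 1 = -1 + J + f)
L(C) = 1 + C**2 (L(C) = -1 + 2 + C*C = -1 + 2 + C**2 = 1 + C**2)
r(y) = (-28 + y**(-2))*(5 + y) (r(y) = (y + 5)*(-29 + (1 + (1/y)**2)) = (5 + y)*(-29 + (1 + y**(-2))) = (5 + y)*(-28 + y**(-2)) = (-28 + y**(-2))*(5 + y))
l - r(123) = -34822 - (-140 + 1/123 - 28*123 + 5/123**2) = -34822 - (-140 + 1/123 - 3444 + 5*(1/15129)) = -34822 - (-140 + 1/123 - 3444 + 5/15129) = -34822 - 1*(-54222208/15129) = -34822 + 54222208/15129 = -472599830/15129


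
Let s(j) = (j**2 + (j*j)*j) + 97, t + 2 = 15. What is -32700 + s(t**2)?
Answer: 4822767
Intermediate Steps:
t = 13 (t = -2 + 15 = 13)
s(j) = 97 + j**2 + j**3 (s(j) = (j**2 + j**2*j) + 97 = (j**2 + j**3) + 97 = 97 + j**2 + j**3)
-32700 + s(t**2) = -32700 + (97 + (13**2)**2 + (13**2)**3) = -32700 + (97 + 169**2 + 169**3) = -32700 + (97 + 28561 + 4826809) = -32700 + 4855467 = 4822767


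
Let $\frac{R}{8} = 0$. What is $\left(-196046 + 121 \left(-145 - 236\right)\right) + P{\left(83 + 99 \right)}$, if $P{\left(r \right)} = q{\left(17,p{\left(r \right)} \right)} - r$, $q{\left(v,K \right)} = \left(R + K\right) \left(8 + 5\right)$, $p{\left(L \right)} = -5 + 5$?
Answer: $-242329$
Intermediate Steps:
$p{\left(L \right)} = 0$
$R = 0$ ($R = 8 \cdot 0 = 0$)
$q{\left(v,K \right)} = 13 K$ ($q{\left(v,K \right)} = \left(0 + K\right) \left(8 + 5\right) = K 13 = 13 K$)
$P{\left(r \right)} = - r$ ($P{\left(r \right)} = 13 \cdot 0 - r = 0 - r = - r$)
$\left(-196046 + 121 \left(-145 - 236\right)\right) + P{\left(83 + 99 \right)} = \left(-196046 + 121 \left(-145 - 236\right)\right) - \left(83 + 99\right) = \left(-196046 + 121 \left(-381\right)\right) - 182 = \left(-196046 - 46101\right) - 182 = -242147 - 182 = -242329$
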